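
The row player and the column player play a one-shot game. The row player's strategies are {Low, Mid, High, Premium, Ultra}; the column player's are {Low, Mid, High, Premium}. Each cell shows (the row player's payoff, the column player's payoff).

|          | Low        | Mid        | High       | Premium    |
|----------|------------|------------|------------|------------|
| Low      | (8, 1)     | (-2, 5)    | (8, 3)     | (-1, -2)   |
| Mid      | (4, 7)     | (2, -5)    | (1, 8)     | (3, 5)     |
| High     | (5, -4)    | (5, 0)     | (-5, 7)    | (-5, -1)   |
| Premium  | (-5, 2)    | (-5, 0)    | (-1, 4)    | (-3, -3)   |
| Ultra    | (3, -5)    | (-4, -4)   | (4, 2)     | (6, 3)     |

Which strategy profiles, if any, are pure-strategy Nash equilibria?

Check mutual best responses: a cell is a NE iff neither player can gain by unilaterally deviating.
The row player's best responses — vs Low: Low (payoff 8); vs Mid: High (payoff 5); vs High: Low (payoff 8); vs Premium: Ultra (payoff 6).
The column player's best responses — vs Low: Mid (payoff 5); vs Mid: High (payoff 8); vs High: High (payoff 7); vs Premium: High (payoff 4); vs Ultra: Premium (payoff 3).
The only mutual best response is (Ultra, Premium); neither player gains by switching there.

(Ultra, Premium)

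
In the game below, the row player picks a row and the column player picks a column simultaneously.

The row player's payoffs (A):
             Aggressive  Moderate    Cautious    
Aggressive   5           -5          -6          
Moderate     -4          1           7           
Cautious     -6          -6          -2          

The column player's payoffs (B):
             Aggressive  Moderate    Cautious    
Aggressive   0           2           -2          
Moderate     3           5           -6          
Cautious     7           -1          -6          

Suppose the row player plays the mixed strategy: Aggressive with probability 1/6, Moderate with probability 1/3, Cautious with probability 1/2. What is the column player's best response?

The column player's best reply maximizes expected payoff against the mix.
Aggressive: (1/6)·0 + (1/3)·3 + (1/2)·7 = 9/2
Moderate: (1/6)·2 + (1/3)·5 + (1/2)·(-1) = 3/2
Cautious: (1/6)·(-2) + (1/3)·(-6) + (1/2)·(-6) = -16/3
Highest expected payoff is 9/2, from Aggressive.

Aggressive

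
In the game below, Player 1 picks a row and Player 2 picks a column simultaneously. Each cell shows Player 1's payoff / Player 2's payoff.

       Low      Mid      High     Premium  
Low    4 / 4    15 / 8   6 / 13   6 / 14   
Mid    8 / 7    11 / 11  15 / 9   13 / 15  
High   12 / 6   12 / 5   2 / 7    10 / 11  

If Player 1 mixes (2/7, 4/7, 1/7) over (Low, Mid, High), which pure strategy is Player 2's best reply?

Premium

Player 2's best reply maximizes expected payoff against the mix.
Low: (2/7)·4 + (4/7)·7 + (1/7)·6 = 6
Mid: (2/7)·8 + (4/7)·11 + (1/7)·5 = 65/7
High: (2/7)·13 + (4/7)·9 + (1/7)·7 = 69/7
Premium: (2/7)·14 + (4/7)·15 + (1/7)·11 = 99/7
Highest expected payoff is 99/7, from Premium.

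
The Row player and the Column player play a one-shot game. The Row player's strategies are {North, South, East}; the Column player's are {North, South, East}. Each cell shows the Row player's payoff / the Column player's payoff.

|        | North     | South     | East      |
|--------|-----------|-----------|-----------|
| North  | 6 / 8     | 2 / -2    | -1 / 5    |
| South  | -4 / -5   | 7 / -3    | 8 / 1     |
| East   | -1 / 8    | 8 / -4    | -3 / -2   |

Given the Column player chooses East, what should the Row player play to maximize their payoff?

With the Column player fixed at East, the Row player's payoffs are: North → -1, South → 8, East → -3.
The maximum is 8, achieved by South.

South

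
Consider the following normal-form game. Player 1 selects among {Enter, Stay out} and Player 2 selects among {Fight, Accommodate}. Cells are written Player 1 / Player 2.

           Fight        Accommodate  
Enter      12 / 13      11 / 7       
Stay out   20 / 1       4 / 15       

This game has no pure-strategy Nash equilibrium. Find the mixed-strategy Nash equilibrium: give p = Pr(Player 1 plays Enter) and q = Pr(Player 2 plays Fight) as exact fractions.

In a mixed NE each player is indifferent between their pure strategies, so the opponent's mix sets the indifference.
Player 2 indifferent between Fight and Accommodate: p·13 + (1−p)·1 = p·7 + (1−p)·15 ⟹ 1 + 12p = 15 + (-8)p ⟹ p = 7/10.
Player 1 indifferent between Enter and Stay out: q·12 + (1−q)·11 = q·20 + (1−q)·4 ⟹ 11 + 1q = 4 + 16q ⟹ q = 7/15.

p = 7/10, q = 7/15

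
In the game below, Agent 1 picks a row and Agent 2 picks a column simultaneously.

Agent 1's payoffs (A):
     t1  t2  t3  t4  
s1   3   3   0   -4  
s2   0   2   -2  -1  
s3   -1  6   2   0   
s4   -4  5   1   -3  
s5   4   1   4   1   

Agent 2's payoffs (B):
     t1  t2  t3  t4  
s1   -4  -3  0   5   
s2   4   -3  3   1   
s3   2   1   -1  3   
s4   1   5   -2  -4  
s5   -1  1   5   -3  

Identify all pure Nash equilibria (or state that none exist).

(s5, t3)

Check mutual best responses: a cell is a NE iff neither player can gain by unilaterally deviating.
Agent 1's best responses — vs t1: s5 (payoff 4); vs t2: s3 (payoff 6); vs t3: s5 (payoff 4); vs t4: s5 (payoff 1).
Agent 2's best responses — vs s1: t4 (payoff 5); vs s2: t1 (payoff 4); vs s3: t4 (payoff 3); vs s4: t2 (payoff 5); vs s5: t3 (payoff 5).
The only mutual best response is (s5, t3); neither player gains by switching there.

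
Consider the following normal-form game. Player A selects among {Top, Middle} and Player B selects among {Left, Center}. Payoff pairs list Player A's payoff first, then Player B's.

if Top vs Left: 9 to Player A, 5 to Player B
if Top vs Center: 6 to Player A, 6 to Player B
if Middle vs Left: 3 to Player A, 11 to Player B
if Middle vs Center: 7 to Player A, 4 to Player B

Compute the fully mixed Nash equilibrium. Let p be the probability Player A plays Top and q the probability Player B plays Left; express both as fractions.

p = 7/8, q = 1/7

Each player's mixing probability is pinned down by making the *other* player indifferent.
Player B indifferent between Left and Center: p·5 + (1−p)·11 = p·6 + (1−p)·4 ⟹ 11 + (-6)p = 4 + 2p ⟹ p = 7/8.
Player A indifferent between Top and Middle: q·9 + (1−q)·6 = q·3 + (1−q)·7 ⟹ 6 + 3q = 7 + (-4)q ⟹ q = 1/7.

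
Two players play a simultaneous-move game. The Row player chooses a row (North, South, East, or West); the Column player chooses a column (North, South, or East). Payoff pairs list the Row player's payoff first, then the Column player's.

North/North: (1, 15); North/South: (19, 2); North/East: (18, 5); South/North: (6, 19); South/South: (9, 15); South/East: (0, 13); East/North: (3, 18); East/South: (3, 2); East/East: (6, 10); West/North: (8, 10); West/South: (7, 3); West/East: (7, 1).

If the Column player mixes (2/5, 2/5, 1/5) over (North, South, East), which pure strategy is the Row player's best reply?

North

Compute the Row player's expected payoff from each pure strategy against the given mix.
North: (2/5)·1 + (2/5)·19 + (1/5)·18 = 58/5
South: (2/5)·6 + (2/5)·9 + (1/5)·0 = 6
East: (2/5)·3 + (2/5)·3 + (1/5)·6 = 18/5
West: (2/5)·8 + (2/5)·7 + (1/5)·7 = 37/5
Highest expected payoff is 58/5, from North.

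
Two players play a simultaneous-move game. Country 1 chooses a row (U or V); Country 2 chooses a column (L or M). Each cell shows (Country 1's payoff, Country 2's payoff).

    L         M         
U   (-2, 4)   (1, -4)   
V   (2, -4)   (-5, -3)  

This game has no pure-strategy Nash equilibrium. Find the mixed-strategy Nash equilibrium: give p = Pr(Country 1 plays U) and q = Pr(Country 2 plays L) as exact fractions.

p = 1/9, q = 3/5

In a mixed NE each player is indifferent between their pure strategies, so the opponent's mix sets the indifference.
Country 2 indifferent between L and M: p·4 + (1−p)·(-4) = p·(-4) + (1−p)·(-3) ⟹ (-4) + 8p = (-3) + (-1)p ⟹ p = 1/9.
Country 1 indifferent between U and V: q·(-2) + (1−q)·1 = q·2 + (1−q)·(-5) ⟹ 1 + (-3)q = (-5) + 7q ⟹ q = 3/5.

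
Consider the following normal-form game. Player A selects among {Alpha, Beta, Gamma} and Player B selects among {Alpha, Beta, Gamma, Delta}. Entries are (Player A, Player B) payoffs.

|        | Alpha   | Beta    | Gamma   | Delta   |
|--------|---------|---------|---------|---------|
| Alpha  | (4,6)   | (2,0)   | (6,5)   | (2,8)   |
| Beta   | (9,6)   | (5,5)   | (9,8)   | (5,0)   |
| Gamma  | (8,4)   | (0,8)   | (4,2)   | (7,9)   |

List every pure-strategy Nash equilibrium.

Find each player's best response to every opponent strategy; NE are the intersections.
Player A's best responses — vs Alpha: Beta (payoff 9); vs Beta: Beta (payoff 5); vs Gamma: Beta (payoff 9); vs Delta: Gamma (payoff 7).
Player B's best responses — vs Alpha: Delta (payoff 8); vs Beta: Gamma (payoff 8); vs Gamma: Delta (payoff 9).
Mutual best responses occur at (Beta, Gamma) and (Gamma, Delta); at each, neither player gains by switching.

(Beta, Gamma) and (Gamma, Delta)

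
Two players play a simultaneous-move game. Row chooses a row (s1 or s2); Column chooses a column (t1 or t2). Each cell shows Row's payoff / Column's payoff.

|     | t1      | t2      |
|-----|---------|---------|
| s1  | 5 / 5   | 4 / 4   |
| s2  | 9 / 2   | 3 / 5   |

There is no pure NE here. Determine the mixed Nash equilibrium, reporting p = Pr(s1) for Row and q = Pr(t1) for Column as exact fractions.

Each player's mixing probability is pinned down by making the *other* player indifferent.
Column indifferent between t1 and t2: p·5 + (1−p)·2 = p·4 + (1−p)·5 ⟹ 2 + 3p = 5 + (-1)p ⟹ p = 3/4.
Row indifferent between s1 and s2: q·5 + (1−q)·4 = q·9 + (1−q)·3 ⟹ 4 + 1q = 3 + 6q ⟹ q = 1/5.

p = 3/4, q = 1/5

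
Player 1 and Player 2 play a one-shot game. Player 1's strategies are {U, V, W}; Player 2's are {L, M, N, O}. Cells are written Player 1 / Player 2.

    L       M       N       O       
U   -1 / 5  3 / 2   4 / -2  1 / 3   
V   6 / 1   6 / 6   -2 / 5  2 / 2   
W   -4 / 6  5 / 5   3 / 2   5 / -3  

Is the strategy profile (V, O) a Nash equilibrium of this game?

No

Holding Player 2 at O: Player 1 gets 2 from V but could get 5 by switching to W. Player 1 has a profitable deviation.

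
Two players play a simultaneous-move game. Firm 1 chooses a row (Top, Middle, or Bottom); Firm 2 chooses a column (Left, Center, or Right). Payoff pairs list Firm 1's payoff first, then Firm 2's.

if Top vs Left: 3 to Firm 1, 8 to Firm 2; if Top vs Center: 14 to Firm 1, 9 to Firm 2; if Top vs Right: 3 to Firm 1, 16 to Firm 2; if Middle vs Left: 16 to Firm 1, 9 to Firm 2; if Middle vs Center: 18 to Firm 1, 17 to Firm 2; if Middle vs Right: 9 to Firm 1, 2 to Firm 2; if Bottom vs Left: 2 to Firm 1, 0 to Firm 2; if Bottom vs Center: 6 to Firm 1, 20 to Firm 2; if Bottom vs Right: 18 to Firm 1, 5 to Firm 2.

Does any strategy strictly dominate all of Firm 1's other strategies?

No strictly dominant strategy

Check whether one of Firm 1's strategies beats all alternatives regardless of what the opponent does.
Top is not dominant: against Left, Middle gives 16 > 3.
Middle is not dominant: against Right, Bottom gives 18 > 9.
Bottom is not dominant: against Left, Top gives 3 > 2.
No single strategy is best against every opponent action.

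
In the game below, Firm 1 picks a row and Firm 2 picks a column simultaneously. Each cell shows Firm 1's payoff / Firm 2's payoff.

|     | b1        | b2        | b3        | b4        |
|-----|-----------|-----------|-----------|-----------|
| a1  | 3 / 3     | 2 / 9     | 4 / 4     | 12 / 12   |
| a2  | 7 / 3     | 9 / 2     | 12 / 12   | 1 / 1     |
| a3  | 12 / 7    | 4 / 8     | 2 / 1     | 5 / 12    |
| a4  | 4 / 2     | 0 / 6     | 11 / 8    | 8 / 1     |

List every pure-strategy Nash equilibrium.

A profile is a Nash equilibrium when each player is best-responding to the other.
Firm 1's best responses — vs b1: a3 (payoff 12); vs b2: a2 (payoff 9); vs b3: a2 (payoff 12); vs b4: a1 (payoff 12).
Firm 2's best responses — vs a1: b4 (payoff 12); vs a2: b3 (payoff 12); vs a3: b4 (payoff 12); vs a4: b3 (payoff 8).
Mutual best responses occur at (a1, b4) and (a2, b3); at each, neither player gains by switching.

(a1, b4) and (a2, b3)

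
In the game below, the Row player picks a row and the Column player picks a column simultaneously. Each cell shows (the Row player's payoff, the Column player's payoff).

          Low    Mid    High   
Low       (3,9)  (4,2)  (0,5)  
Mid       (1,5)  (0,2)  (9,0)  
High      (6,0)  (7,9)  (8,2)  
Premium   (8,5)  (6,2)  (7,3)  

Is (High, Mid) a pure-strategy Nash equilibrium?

Holding the Column player at Mid: the Row player gets 7 from High, versus 4 from Low, 0 from Mid, 6 from Premium. No profitable deviation for the Row player.
Holding the Row player at High: the Column player gets 9 from Mid, versus 0 from Low, 2 from High. No profitable deviation for the Column player either.

Yes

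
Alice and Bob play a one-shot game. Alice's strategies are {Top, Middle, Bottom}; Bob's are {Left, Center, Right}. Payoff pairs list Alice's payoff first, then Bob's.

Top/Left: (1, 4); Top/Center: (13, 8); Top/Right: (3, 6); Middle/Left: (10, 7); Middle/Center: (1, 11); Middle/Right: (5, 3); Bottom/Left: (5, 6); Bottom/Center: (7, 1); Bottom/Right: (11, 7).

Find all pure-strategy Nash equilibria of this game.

Find each player's best response to every opponent strategy; NE are the intersections.
Alice's best responses — vs Left: Middle (payoff 10); vs Center: Top (payoff 13); vs Right: Bottom (payoff 11).
Bob's best responses — vs Top: Center (payoff 8); vs Middle: Center (payoff 11); vs Bottom: Right (payoff 7).
Mutual best responses occur at (Top, Center) and (Bottom, Right); at each, neither player gains by switching.

(Top, Center) and (Bottom, Right)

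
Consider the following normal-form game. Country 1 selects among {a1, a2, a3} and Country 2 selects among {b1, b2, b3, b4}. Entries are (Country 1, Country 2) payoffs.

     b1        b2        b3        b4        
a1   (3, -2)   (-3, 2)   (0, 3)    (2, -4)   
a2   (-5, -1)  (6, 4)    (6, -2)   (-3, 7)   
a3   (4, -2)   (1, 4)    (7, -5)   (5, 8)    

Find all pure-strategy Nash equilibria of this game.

Check mutual best responses: a cell is a NE iff neither player can gain by unilaterally deviating.
Country 1's best responses — vs b1: a3 (payoff 4); vs b2: a2 (payoff 6); vs b3: a3 (payoff 7); vs b4: a3 (payoff 5).
Country 2's best responses — vs a1: b3 (payoff 3); vs a2: b4 (payoff 7); vs a3: b4 (payoff 8).
The only mutual best response is (a3, b4); neither player gains by switching there.

(a3, b4)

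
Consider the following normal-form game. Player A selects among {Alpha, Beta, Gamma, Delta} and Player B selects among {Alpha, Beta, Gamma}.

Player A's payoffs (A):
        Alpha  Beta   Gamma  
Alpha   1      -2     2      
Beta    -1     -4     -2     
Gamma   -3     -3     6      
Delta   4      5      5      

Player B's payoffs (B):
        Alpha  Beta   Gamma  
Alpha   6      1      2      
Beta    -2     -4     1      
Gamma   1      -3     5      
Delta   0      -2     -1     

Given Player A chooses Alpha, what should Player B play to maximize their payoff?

Alpha

With Player A fixed at Alpha, Player B's payoffs are: Alpha → 6, Beta → 1, Gamma → 2.
The maximum is 6, achieved by Alpha.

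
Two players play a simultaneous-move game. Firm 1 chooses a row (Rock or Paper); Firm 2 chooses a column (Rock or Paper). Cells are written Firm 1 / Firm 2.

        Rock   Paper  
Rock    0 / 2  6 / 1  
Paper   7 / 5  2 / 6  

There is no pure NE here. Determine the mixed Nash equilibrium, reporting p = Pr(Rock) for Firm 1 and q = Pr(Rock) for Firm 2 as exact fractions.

In a mixed NE each player is indifferent between their pure strategies, so the opponent's mix sets the indifference.
Firm 2 indifferent between Rock and Paper: p·2 + (1−p)·5 = p·1 + (1−p)·6 ⟹ 5 + (-3)p = 6 + (-5)p ⟹ p = 1/2.
Firm 1 indifferent between Rock and Paper: q·0 + (1−q)·6 = q·7 + (1−q)·2 ⟹ 6 + (-6)q = 2 + 5q ⟹ q = 4/11.

p = 1/2, q = 4/11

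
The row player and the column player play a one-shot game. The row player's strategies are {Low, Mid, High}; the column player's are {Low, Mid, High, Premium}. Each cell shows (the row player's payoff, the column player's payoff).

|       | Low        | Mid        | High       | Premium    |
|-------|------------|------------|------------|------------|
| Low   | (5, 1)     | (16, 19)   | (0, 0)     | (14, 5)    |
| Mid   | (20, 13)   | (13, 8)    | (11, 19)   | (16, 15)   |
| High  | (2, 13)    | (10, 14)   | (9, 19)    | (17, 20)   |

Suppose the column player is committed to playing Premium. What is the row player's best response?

High

With the column player fixed at Premium, the row player's payoffs are: Low → 14, Mid → 16, High → 17.
The maximum is 17, achieved by High.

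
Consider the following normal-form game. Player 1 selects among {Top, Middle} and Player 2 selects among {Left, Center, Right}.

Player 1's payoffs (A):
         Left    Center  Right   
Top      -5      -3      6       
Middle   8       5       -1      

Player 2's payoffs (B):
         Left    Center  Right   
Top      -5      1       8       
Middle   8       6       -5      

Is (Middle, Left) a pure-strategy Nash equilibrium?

Holding Player 2 at Left: Player 1 gets 8 from Middle, versus -5 from Top. No profitable deviation for Player 1.
Holding Player 1 at Middle: Player 2 gets 8 from Left, versus 6 from Center, -5 from Right. No profitable deviation for Player 2 either.

Yes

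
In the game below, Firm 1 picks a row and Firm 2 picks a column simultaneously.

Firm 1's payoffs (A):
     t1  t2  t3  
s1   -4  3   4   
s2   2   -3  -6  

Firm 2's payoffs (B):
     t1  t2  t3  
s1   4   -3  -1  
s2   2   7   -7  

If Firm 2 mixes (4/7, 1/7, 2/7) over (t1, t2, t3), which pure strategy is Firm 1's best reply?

s1

Firm 1's best reply maximizes expected payoff against the mix.
s1: (4/7)·(-4) + (1/7)·3 + (2/7)·4 = -5/7
s2: (4/7)·2 + (1/7)·(-3) + (2/7)·(-6) = -1
Highest expected payoff is -5/7, from s1.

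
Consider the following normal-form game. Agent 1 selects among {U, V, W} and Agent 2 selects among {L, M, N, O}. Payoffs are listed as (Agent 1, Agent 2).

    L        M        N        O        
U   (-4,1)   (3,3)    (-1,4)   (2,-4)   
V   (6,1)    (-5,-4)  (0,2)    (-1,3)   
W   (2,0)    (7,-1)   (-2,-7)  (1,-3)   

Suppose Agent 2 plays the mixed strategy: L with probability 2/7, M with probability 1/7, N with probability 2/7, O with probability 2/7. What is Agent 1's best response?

W

Agent 1's best reply maximizes expected payoff against the mix.
U: (2/7)·(-4) + (1/7)·3 + (2/7)·(-1) + (2/7)·2 = -3/7
V: (2/7)·6 + (1/7)·(-5) + (2/7)·0 + (2/7)·(-1) = 5/7
W: (2/7)·2 + (1/7)·7 + (2/7)·(-2) + (2/7)·1 = 9/7
Highest expected payoff is 9/7, from W.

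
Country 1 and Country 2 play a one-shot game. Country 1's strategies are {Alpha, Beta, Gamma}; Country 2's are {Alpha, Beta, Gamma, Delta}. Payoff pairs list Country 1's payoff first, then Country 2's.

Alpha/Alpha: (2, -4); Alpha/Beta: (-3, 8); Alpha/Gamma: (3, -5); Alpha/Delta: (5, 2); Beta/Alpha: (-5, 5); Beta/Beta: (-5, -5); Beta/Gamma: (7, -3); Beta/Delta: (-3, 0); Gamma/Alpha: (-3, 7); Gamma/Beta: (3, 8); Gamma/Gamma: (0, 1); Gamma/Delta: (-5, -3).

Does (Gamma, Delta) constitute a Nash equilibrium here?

Holding Country 2 at Delta: Country 1 gets -5 from Gamma but could get 5 by switching to Alpha. Country 1 has a profitable deviation.

No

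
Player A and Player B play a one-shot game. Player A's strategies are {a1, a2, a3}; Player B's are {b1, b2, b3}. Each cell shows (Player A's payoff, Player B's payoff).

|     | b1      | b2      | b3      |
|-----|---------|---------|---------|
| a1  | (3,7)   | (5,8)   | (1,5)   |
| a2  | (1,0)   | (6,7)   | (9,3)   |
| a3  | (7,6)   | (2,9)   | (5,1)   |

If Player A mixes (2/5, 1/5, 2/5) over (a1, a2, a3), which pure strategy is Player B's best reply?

b2

Player B's best reply maximizes expected payoff against the mix.
b1: (2/5)·7 + (1/5)·0 + (2/5)·6 = 26/5
b2: (2/5)·8 + (1/5)·7 + (2/5)·9 = 41/5
b3: (2/5)·5 + (1/5)·3 + (2/5)·1 = 3
Highest expected payoff is 41/5, from b2.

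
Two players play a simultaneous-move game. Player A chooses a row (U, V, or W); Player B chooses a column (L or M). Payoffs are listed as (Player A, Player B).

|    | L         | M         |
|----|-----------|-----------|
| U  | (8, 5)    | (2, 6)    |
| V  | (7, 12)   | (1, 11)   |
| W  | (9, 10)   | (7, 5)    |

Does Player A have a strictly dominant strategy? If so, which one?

W

Check whether one of Player A's strategies beats all alternatives regardless of what the opponent does.
W strictly dominates: vs L: 9 > each of {8, 7}; vs M: 7 > each of {2, 1}.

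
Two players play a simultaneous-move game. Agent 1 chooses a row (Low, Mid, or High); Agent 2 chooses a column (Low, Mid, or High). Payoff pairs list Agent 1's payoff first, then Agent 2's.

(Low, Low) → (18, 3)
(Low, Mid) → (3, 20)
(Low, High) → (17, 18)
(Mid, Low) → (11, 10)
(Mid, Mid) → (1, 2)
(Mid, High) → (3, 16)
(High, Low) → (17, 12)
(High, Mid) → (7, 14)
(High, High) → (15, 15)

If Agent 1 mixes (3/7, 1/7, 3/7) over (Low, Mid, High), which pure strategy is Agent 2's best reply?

High

Agent 2's best reply maximizes expected payoff against the mix.
Low: (3/7)·3 + (1/7)·10 + (3/7)·12 = 55/7
Mid: (3/7)·20 + (1/7)·2 + (3/7)·14 = 104/7
High: (3/7)·18 + (1/7)·16 + (3/7)·15 = 115/7
Highest expected payoff is 115/7, from High.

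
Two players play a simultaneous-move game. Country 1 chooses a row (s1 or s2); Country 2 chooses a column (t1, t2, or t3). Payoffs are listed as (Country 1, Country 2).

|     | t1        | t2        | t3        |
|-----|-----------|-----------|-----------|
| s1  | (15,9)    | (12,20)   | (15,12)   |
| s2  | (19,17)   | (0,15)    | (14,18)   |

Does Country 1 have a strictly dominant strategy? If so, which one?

A strategy is strictly dominant if it gives Country 1 a strictly higher payoff than every other strategy, against every choice by the opponent.
s1 is not dominant: against t1, s2 gives 19 > 15.
s2 is not dominant: against t2, s1 gives 12 > 0.
No single strategy is best against every opponent action.

None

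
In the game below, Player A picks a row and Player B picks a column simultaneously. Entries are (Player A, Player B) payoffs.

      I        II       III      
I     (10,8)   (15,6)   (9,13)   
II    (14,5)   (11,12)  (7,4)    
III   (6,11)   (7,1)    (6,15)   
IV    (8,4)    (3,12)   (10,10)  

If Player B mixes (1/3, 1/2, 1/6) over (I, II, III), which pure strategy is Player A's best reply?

I

Player A's best reply maximizes expected payoff against the mix.
I: (1/3)·10 + (1/2)·15 + (1/6)·9 = 37/3
II: (1/3)·14 + (1/2)·11 + (1/6)·7 = 34/3
III: (1/3)·6 + (1/2)·7 + (1/6)·6 = 13/2
IV: (1/3)·8 + (1/2)·3 + (1/6)·10 = 35/6
Highest expected payoff is 37/3, from I.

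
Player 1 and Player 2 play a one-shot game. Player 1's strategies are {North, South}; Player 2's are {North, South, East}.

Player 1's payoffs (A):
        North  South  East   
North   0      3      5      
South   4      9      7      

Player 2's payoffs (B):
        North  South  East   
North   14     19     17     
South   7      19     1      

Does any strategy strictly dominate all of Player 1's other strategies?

South

A strategy is strictly dominant if it gives Player 1 a strictly higher payoff than every other strategy, against every choice by the opponent.
South strictly dominates: vs North: 4 > 0; vs South: 9 > 3; vs East: 7 > 5.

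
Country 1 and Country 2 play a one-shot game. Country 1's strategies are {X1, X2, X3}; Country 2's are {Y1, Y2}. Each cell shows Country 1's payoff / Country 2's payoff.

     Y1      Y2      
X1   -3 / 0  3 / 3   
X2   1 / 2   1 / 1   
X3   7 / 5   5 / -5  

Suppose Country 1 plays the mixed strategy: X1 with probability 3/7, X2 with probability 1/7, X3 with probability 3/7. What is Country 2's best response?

Country 2's best reply maximizes expected payoff against the mix.
Y1: (3/7)·0 + (1/7)·2 + (3/7)·5 = 17/7
Y2: (3/7)·3 + (1/7)·1 + (3/7)·(-5) = -5/7
Highest expected payoff is 17/7, from Y1.

Y1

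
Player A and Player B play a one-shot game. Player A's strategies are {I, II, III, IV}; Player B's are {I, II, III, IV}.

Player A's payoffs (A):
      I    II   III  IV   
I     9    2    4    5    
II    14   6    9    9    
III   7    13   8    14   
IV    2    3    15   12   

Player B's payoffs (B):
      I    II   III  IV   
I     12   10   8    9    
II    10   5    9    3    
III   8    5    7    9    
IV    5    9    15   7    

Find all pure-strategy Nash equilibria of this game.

(II, I), (III, IV), and (IV, III)

Find each player's best response to every opponent strategy; NE are the intersections.
Player A's best responses — vs I: II (payoff 14); vs II: III (payoff 13); vs III: IV (payoff 15); vs IV: III (payoff 14).
Player B's best responses — vs I: I (payoff 12); vs II: I (payoff 10); vs III: IV (payoff 9); vs IV: III (payoff 15).
Mutual best responses occur at (II, I), (III, IV), and (IV, III); at each, neither player gains by switching.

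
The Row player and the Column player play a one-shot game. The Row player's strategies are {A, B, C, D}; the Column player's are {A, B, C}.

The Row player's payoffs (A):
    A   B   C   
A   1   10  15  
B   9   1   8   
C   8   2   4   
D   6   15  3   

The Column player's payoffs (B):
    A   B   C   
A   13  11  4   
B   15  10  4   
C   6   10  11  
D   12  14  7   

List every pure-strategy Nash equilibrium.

(B, A) and (D, B)

Check mutual best responses: a cell is a NE iff neither player can gain by unilaterally deviating.
The Row player's best responses — vs A: B (payoff 9); vs B: D (payoff 15); vs C: A (payoff 15).
The Column player's best responses — vs A: A (payoff 13); vs B: A (payoff 15); vs C: C (payoff 11); vs D: B (payoff 14).
Mutual best responses occur at (B, A) and (D, B); at each, neither player gains by switching.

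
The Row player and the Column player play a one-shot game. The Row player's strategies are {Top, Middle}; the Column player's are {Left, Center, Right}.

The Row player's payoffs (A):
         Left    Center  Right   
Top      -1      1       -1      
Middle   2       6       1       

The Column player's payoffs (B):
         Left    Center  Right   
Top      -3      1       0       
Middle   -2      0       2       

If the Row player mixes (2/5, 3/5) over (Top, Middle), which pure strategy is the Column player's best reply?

Right

The Column player's best reply maximizes expected payoff against the mix.
Left: (2/5)·(-3) + (3/5)·(-2) = -12/5
Center: (2/5)·1 + (3/5)·0 = 2/5
Right: (2/5)·0 + (3/5)·2 = 6/5
Highest expected payoff is 6/5, from Right.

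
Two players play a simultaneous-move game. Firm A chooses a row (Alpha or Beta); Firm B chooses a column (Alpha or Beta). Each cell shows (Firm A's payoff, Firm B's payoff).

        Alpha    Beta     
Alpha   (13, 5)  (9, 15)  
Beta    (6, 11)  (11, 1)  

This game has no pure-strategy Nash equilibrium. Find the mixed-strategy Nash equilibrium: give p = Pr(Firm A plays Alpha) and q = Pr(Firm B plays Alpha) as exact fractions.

p = 1/2, q = 2/9

In a mixed NE each player is indifferent between their pure strategies, so the opponent's mix sets the indifference.
Firm B indifferent between Alpha and Beta: p·5 + (1−p)·11 = p·15 + (1−p)·1 ⟹ 11 + (-6)p = 1 + 14p ⟹ p = 1/2.
Firm A indifferent between Alpha and Beta: q·13 + (1−q)·9 = q·6 + (1−q)·11 ⟹ 9 + 4q = 11 + (-5)q ⟹ q = 2/9.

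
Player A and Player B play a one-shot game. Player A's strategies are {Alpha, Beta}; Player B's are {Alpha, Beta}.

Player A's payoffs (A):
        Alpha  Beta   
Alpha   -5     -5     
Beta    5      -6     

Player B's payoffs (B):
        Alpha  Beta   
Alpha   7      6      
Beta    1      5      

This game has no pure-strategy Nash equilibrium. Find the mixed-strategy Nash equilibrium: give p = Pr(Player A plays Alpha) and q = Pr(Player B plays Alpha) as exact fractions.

p = 4/5, q = 1/11

In a mixed NE each player is indifferent between their pure strategies, so the opponent's mix sets the indifference.
Player B indifferent between Alpha and Beta: p·7 + (1−p)·1 = p·6 + (1−p)·5 ⟹ 1 + 6p = 5 + 1p ⟹ p = 4/5.
Player A indifferent between Alpha and Beta: q·(-5) + (1−q)·(-5) = q·5 + (1−q)·(-6) ⟹ (-5) + 0q = (-6) + 11q ⟹ q = 1/11.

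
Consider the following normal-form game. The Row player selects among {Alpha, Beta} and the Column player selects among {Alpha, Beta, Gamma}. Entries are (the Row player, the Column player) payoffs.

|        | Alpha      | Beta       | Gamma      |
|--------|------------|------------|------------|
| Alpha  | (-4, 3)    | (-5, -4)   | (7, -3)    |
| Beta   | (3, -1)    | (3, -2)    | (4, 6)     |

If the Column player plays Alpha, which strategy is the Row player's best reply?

With the Column player fixed at Alpha, the Row player's payoffs are: Alpha → -4, Beta → 3.
The maximum is 3, achieved by Beta.

Beta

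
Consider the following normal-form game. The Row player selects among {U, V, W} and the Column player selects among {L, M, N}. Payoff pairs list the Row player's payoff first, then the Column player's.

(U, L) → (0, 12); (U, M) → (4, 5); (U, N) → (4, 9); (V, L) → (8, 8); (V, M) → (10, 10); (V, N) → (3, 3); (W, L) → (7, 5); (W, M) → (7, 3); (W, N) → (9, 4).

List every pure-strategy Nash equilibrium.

(V, M)

Find each player's best response to every opponent strategy; NE are the intersections.
The Row player's best responses — vs L: V (payoff 8); vs M: V (payoff 10); vs N: W (payoff 9).
The Column player's best responses — vs U: L (payoff 12); vs V: M (payoff 10); vs W: L (payoff 5).
The only mutual best response is (V, M); neither player gains by switching there.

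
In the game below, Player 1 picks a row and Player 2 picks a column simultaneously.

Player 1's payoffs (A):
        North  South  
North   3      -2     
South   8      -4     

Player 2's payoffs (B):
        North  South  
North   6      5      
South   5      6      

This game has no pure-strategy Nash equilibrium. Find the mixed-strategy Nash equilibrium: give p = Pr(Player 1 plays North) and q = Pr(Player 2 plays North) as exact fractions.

p = 1/2, q = 2/7

In a mixed NE each player is indifferent between their pure strategies, so the opponent's mix sets the indifference.
Player 2 indifferent between North and South: p·6 + (1−p)·5 = p·5 + (1−p)·6 ⟹ 5 + 1p = 6 + (-1)p ⟹ p = 1/2.
Player 1 indifferent between North and South: q·3 + (1−q)·(-2) = q·8 + (1−q)·(-4) ⟹ (-2) + 5q = (-4) + 12q ⟹ q = 2/7.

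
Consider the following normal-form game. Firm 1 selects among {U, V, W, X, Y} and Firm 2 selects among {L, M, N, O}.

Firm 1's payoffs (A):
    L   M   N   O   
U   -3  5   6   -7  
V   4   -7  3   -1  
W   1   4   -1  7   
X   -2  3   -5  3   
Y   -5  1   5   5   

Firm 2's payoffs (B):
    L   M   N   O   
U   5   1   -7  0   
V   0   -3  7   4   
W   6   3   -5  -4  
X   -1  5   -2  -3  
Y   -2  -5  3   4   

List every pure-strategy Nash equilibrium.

Check mutual best responses: a cell is a NE iff neither player can gain by unilaterally deviating.
Firm 1's best responses — vs L: V (payoff 4); vs M: U (payoff 5); vs N: U (payoff 6); vs O: W (payoff 7).
Firm 2's best responses — vs U: L (payoff 5); vs V: N (payoff 7); vs W: L (payoff 6); vs X: M (payoff 5); vs Y: O (payoff 4).
No cell has both players best-responding. For instance, Firm 1's best reply to L is V, but against V Firm 2 prefers N over L.

No pure-strategy Nash equilibrium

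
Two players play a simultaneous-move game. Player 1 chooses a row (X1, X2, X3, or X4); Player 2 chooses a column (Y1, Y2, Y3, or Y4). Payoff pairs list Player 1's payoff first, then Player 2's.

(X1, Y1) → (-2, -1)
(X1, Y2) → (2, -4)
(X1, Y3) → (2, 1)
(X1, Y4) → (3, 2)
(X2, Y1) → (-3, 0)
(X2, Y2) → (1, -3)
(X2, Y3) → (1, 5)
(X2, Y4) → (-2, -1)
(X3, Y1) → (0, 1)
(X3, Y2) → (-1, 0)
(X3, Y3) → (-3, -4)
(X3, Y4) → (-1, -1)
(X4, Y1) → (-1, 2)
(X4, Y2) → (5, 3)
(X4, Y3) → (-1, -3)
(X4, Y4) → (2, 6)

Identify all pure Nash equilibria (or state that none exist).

(X1, Y4) and (X3, Y1)

A profile is a Nash equilibrium when each player is best-responding to the other.
Player 1's best responses — vs Y1: X3 (payoff 0); vs Y2: X4 (payoff 5); vs Y3: X1 (payoff 2); vs Y4: X1 (payoff 3).
Player 2's best responses — vs X1: Y4 (payoff 2); vs X2: Y3 (payoff 5); vs X3: Y1 (payoff 1); vs X4: Y4 (payoff 6).
Mutual best responses occur at (X1, Y4) and (X3, Y1); at each, neither player gains by switching.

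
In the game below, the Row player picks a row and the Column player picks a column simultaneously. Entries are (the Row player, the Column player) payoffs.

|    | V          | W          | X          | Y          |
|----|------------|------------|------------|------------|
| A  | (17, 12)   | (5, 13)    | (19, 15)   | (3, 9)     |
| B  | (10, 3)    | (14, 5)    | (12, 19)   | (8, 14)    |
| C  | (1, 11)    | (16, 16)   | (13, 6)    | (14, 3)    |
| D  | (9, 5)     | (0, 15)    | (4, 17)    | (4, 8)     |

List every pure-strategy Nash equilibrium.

A profile is a Nash equilibrium when each player is best-responding to the other.
The Row player's best responses — vs V: A (payoff 17); vs W: C (payoff 16); vs X: A (payoff 19); vs Y: C (payoff 14).
The Column player's best responses — vs A: X (payoff 15); vs B: X (payoff 19); vs C: W (payoff 16); vs D: X (payoff 17).
Mutual best responses occur at (A, X) and (C, W); at each, neither player gains by switching.

(A, X) and (C, W)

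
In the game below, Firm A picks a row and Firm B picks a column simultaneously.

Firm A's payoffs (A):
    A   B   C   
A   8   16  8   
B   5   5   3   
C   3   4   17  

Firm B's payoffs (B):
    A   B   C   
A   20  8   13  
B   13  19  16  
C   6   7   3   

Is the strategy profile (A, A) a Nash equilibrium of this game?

Yes

Holding Firm B at A: Firm A gets 8 from A, versus 5 from B, 3 from C. No profitable deviation for Firm A.
Holding Firm A at A: Firm B gets 20 from A, versus 8 from B, 13 from C. No profitable deviation for Firm B either.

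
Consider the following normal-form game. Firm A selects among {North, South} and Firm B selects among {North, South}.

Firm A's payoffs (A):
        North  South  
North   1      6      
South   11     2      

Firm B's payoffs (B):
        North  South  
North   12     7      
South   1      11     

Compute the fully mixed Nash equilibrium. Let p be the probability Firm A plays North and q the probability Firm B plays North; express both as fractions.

p = 2/3, q = 2/7

Each player's mixing probability is pinned down by making the *other* player indifferent.
Firm B indifferent between North and South: p·12 + (1−p)·1 = p·7 + (1−p)·11 ⟹ 1 + 11p = 11 + (-4)p ⟹ p = 2/3.
Firm A indifferent between North and South: q·1 + (1−q)·6 = q·11 + (1−q)·2 ⟹ 6 + (-5)q = 2 + 9q ⟹ q = 2/7.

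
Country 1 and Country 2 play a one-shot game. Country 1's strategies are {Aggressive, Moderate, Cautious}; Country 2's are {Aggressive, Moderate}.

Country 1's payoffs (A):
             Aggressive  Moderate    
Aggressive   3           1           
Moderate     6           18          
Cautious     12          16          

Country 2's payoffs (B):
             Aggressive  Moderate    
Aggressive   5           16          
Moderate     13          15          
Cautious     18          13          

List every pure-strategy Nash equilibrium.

A profile is a Nash equilibrium when each player is best-responding to the other.
Country 1's best responses — vs Aggressive: Cautious (payoff 12); vs Moderate: Moderate (payoff 18).
Country 2's best responses — vs Aggressive: Moderate (payoff 16); vs Moderate: Moderate (payoff 15); vs Cautious: Aggressive (payoff 18).
Mutual best responses occur at (Moderate, Moderate) and (Cautious, Aggressive); at each, neither player gains by switching.

(Moderate, Moderate) and (Cautious, Aggressive)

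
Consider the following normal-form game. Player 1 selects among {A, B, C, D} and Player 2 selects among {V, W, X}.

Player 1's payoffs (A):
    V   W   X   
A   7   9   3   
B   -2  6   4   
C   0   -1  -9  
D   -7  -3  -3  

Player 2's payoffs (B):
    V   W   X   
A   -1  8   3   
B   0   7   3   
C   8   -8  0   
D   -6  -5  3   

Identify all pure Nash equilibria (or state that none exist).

A profile is a Nash equilibrium when each player is best-responding to the other.
Player 1's best responses — vs V: A (payoff 7); vs W: A (payoff 9); vs X: B (payoff 4).
Player 2's best responses — vs A: W (payoff 8); vs B: W (payoff 7); vs C: V (payoff 8); vs D: X (payoff 3).
The only mutual best response is (A, W); neither player gains by switching there.

(A, W)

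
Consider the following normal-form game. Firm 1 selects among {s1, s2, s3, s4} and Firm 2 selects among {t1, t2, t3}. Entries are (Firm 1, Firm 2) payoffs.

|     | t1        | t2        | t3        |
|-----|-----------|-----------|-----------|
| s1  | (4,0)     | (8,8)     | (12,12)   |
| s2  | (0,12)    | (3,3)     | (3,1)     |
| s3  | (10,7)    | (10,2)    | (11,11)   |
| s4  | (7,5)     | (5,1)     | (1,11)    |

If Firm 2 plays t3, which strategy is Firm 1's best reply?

With Firm 2 fixed at t3, Firm 1's payoffs are: s1 → 12, s2 → 3, s3 → 11, s4 → 1.
The maximum is 12, achieved by s1.

s1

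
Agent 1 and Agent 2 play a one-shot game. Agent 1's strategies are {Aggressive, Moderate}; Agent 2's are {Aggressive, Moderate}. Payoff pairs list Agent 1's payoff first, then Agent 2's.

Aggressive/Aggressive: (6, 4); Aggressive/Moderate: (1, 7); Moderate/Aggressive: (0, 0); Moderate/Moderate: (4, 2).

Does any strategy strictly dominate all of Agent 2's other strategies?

A strategy is strictly dominant if it gives Agent 2 a strictly higher payoff than every other strategy, against every choice by the opponent.
Moderate strictly dominates: vs Aggressive: 7 > 4; vs Moderate: 2 > 0.

Moderate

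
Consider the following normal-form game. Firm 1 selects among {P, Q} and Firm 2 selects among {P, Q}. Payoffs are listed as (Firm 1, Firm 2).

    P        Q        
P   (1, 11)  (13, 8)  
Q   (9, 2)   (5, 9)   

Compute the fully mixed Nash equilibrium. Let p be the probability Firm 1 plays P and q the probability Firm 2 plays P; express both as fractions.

Each player's mixing probability is pinned down by making the *other* player indifferent.
Firm 2 indifferent between P and Q: p·11 + (1−p)·2 = p·8 + (1−p)·9 ⟹ 2 + 9p = 9 + (-1)p ⟹ p = 7/10.
Firm 1 indifferent between P and Q: q·1 + (1−q)·13 = q·9 + (1−q)·5 ⟹ 13 + (-12)q = 5 + 4q ⟹ q = 1/2.

p = 7/10, q = 1/2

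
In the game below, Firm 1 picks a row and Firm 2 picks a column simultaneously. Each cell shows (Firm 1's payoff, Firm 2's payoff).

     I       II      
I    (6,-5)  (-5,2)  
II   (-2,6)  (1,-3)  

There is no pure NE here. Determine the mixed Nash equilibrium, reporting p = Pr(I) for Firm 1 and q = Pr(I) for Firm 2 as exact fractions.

p = 9/16, q = 3/7

Each player's mixing probability is pinned down by making the *other* player indifferent.
Firm 2 indifferent between I and II: p·(-5) + (1−p)·6 = p·2 + (1−p)·(-3) ⟹ 6 + (-11)p = (-3) + 5p ⟹ p = 9/16.
Firm 1 indifferent between I and II: q·6 + (1−q)·(-5) = q·(-2) + (1−q)·1 ⟹ (-5) + 11q = 1 + (-3)q ⟹ q = 3/7.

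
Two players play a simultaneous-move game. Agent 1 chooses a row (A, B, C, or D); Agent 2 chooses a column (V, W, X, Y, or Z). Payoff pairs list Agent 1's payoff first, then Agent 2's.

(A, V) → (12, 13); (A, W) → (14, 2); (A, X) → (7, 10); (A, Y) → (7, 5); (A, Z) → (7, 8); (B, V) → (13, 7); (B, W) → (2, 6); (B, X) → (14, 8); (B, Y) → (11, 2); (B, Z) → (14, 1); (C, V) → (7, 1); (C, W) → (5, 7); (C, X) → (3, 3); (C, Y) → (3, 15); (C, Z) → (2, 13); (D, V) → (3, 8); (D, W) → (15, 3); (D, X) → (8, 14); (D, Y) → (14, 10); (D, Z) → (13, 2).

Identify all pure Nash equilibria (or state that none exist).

Find each player's best response to every opponent strategy; NE are the intersections.
Agent 1's best responses — vs V: B (payoff 13); vs W: D (payoff 15); vs X: B (payoff 14); vs Y: D (payoff 14); vs Z: B (payoff 14).
Agent 2's best responses — vs A: V (payoff 13); vs B: X (payoff 8); vs C: Y (payoff 15); vs D: X (payoff 14).
The only mutual best response is (B, X); neither player gains by switching there.

(B, X)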